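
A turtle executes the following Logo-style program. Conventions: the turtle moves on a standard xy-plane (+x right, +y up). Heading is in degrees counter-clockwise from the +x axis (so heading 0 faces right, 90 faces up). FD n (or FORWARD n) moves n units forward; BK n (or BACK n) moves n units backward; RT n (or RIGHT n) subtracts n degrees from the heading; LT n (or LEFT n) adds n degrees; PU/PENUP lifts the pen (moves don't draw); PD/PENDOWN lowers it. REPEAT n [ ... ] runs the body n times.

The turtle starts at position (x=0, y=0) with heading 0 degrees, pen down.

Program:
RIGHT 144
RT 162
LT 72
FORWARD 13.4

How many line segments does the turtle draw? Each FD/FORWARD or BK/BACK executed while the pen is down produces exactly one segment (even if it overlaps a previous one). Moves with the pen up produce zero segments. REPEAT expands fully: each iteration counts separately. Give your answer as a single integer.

Executing turtle program step by step:
Start: pos=(0,0), heading=0, pen down
RT 144: heading 0 -> 216
RT 162: heading 216 -> 54
LT 72: heading 54 -> 126
FD 13.4: (0,0) -> (-7.876,10.841) [heading=126, draw]
Final: pos=(-7.876,10.841), heading=126, 1 segment(s) drawn
Segments drawn: 1

Answer: 1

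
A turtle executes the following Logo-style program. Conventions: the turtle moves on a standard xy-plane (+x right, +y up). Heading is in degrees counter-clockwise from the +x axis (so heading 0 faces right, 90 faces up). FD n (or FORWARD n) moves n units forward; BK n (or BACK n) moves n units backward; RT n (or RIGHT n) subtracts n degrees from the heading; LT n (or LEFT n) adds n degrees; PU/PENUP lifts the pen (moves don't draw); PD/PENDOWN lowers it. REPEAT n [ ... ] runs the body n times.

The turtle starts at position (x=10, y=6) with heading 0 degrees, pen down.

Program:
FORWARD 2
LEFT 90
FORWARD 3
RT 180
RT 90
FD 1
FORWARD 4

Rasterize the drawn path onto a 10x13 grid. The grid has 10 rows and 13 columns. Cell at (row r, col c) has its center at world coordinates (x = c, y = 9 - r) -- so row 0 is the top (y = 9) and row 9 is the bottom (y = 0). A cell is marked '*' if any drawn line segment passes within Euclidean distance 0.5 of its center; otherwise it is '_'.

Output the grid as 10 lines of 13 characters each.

Segment 0: (10,6) -> (12,6)
Segment 1: (12,6) -> (12,9)
Segment 2: (12,9) -> (11,9)
Segment 3: (11,9) -> (7,9)

Answer: _______******
____________*
____________*
__________***
_____________
_____________
_____________
_____________
_____________
_____________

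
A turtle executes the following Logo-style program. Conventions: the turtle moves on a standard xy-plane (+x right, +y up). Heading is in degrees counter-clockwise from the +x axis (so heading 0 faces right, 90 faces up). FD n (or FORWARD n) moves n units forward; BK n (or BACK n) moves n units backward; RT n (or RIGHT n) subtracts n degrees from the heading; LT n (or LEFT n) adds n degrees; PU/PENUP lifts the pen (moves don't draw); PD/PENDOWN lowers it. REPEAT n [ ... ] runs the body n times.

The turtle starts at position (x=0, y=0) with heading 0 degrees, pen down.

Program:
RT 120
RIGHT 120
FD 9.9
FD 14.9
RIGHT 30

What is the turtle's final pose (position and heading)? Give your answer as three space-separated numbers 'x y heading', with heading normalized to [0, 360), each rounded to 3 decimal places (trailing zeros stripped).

Executing turtle program step by step:
Start: pos=(0,0), heading=0, pen down
RT 120: heading 0 -> 240
RT 120: heading 240 -> 120
FD 9.9: (0,0) -> (-4.95,8.574) [heading=120, draw]
FD 14.9: (-4.95,8.574) -> (-12.4,21.477) [heading=120, draw]
RT 30: heading 120 -> 90
Final: pos=(-12.4,21.477), heading=90, 2 segment(s) drawn

Answer: -12.4 21.477 90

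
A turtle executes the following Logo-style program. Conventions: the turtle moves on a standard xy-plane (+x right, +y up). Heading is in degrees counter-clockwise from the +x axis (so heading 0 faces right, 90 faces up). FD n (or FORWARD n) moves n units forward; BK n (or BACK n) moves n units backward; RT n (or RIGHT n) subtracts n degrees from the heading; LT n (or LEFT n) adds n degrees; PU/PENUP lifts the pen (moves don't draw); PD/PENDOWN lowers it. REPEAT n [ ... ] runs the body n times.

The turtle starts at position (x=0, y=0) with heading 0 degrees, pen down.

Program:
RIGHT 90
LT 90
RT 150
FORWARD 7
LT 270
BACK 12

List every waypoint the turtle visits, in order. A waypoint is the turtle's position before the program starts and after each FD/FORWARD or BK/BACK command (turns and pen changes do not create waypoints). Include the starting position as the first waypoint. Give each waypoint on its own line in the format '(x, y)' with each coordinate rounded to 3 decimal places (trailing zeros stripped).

Executing turtle program step by step:
Start: pos=(0,0), heading=0, pen down
RT 90: heading 0 -> 270
LT 90: heading 270 -> 0
RT 150: heading 0 -> 210
FD 7: (0,0) -> (-6.062,-3.5) [heading=210, draw]
LT 270: heading 210 -> 120
BK 12: (-6.062,-3.5) -> (-0.062,-13.892) [heading=120, draw]
Final: pos=(-0.062,-13.892), heading=120, 2 segment(s) drawn
Waypoints (3 total):
(0, 0)
(-6.062, -3.5)
(-0.062, -13.892)

Answer: (0, 0)
(-6.062, -3.5)
(-0.062, -13.892)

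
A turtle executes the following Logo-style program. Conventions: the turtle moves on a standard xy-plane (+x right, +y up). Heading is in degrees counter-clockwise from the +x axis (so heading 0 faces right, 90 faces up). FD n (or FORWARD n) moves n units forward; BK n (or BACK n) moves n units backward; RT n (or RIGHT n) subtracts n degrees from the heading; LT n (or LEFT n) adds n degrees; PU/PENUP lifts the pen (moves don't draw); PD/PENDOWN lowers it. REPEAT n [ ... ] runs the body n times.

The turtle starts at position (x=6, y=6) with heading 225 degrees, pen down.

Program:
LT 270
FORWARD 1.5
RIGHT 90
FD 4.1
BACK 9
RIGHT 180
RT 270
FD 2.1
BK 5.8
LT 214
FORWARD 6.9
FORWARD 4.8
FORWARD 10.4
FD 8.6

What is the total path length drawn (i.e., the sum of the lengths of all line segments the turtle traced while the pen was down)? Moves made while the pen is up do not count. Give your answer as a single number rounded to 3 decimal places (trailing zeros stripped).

Executing turtle program step by step:
Start: pos=(6,6), heading=225, pen down
LT 270: heading 225 -> 135
FD 1.5: (6,6) -> (4.939,7.061) [heading=135, draw]
RT 90: heading 135 -> 45
FD 4.1: (4.939,7.061) -> (7.838,9.96) [heading=45, draw]
BK 9: (7.838,9.96) -> (1.475,3.596) [heading=45, draw]
RT 180: heading 45 -> 225
RT 270: heading 225 -> 315
FD 2.1: (1.475,3.596) -> (2.959,2.111) [heading=315, draw]
BK 5.8: (2.959,2.111) -> (-1.142,6.212) [heading=315, draw]
LT 214: heading 315 -> 169
FD 6.9: (-1.142,6.212) -> (-7.915,7.529) [heading=169, draw]
FD 4.8: (-7.915,7.529) -> (-12.627,8.445) [heading=169, draw]
FD 10.4: (-12.627,8.445) -> (-22.836,10.429) [heading=169, draw]
FD 8.6: (-22.836,10.429) -> (-31.278,12.07) [heading=169, draw]
Final: pos=(-31.278,12.07), heading=169, 9 segment(s) drawn

Segment lengths:
  seg 1: (6,6) -> (4.939,7.061), length = 1.5
  seg 2: (4.939,7.061) -> (7.838,9.96), length = 4.1
  seg 3: (7.838,9.96) -> (1.475,3.596), length = 9
  seg 4: (1.475,3.596) -> (2.959,2.111), length = 2.1
  seg 5: (2.959,2.111) -> (-1.142,6.212), length = 5.8
  seg 6: (-1.142,6.212) -> (-7.915,7.529), length = 6.9
  seg 7: (-7.915,7.529) -> (-12.627,8.445), length = 4.8
  seg 8: (-12.627,8.445) -> (-22.836,10.429), length = 10.4
  seg 9: (-22.836,10.429) -> (-31.278,12.07), length = 8.6
Total = 53.2

Answer: 53.2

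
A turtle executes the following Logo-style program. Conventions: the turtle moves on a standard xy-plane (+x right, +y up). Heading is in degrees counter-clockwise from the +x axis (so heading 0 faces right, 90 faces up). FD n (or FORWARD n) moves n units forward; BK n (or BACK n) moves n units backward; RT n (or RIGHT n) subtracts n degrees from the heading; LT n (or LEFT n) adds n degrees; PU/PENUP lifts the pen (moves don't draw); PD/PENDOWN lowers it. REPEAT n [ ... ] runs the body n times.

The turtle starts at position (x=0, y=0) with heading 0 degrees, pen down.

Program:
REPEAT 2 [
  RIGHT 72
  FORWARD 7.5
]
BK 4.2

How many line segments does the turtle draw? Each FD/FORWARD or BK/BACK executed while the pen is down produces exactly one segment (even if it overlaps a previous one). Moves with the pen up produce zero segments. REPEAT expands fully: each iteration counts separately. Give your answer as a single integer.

Executing turtle program step by step:
Start: pos=(0,0), heading=0, pen down
REPEAT 2 [
  -- iteration 1/2 --
  RT 72: heading 0 -> 288
  FD 7.5: (0,0) -> (2.318,-7.133) [heading=288, draw]
  -- iteration 2/2 --
  RT 72: heading 288 -> 216
  FD 7.5: (2.318,-7.133) -> (-3.75,-11.541) [heading=216, draw]
]
BK 4.2: (-3.75,-11.541) -> (-0.352,-9.073) [heading=216, draw]
Final: pos=(-0.352,-9.073), heading=216, 3 segment(s) drawn
Segments drawn: 3

Answer: 3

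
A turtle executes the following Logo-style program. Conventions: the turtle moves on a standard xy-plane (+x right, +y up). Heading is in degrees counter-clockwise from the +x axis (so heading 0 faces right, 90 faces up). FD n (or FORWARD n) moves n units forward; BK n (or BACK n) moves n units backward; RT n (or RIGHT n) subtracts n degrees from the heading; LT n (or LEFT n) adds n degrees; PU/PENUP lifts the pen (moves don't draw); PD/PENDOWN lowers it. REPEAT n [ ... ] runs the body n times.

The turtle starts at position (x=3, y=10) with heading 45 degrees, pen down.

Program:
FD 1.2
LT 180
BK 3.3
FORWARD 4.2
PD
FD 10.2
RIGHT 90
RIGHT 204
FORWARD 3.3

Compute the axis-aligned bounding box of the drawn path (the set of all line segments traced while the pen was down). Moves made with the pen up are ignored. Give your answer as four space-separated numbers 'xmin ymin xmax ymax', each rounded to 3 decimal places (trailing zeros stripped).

Executing turtle program step by step:
Start: pos=(3,10), heading=45, pen down
FD 1.2: (3,10) -> (3.849,10.849) [heading=45, draw]
LT 180: heading 45 -> 225
BK 3.3: (3.849,10.849) -> (6.182,13.182) [heading=225, draw]
FD 4.2: (6.182,13.182) -> (3.212,10.212) [heading=225, draw]
PD: pen down
FD 10.2: (3.212,10.212) -> (-4,3) [heading=225, draw]
RT 90: heading 225 -> 135
RT 204: heading 135 -> 291
FD 3.3: (-4,3) -> (-2.818,-0.081) [heading=291, draw]
Final: pos=(-2.818,-0.081), heading=291, 5 segment(s) drawn

Segment endpoints: x in {-4, -2.818, 3, 3.212, 3.849, 6.182}, y in {-0.081, 3, 10, 10.212, 10.849, 13.182}
xmin=-4, ymin=-0.081, xmax=6.182, ymax=13.182

Answer: -4 -0.081 6.182 13.182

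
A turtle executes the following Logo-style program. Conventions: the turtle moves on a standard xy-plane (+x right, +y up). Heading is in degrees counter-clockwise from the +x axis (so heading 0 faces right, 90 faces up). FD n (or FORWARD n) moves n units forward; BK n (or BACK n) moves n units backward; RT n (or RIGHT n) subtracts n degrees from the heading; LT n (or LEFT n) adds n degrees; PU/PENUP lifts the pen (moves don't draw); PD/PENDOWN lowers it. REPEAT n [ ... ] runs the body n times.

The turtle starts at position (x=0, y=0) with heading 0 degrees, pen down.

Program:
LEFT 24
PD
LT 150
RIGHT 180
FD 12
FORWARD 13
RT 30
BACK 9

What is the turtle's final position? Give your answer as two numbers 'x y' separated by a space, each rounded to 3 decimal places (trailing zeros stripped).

Answer: 17.582 2.677

Derivation:
Executing turtle program step by step:
Start: pos=(0,0), heading=0, pen down
LT 24: heading 0 -> 24
PD: pen down
LT 150: heading 24 -> 174
RT 180: heading 174 -> 354
FD 12: (0,0) -> (11.934,-1.254) [heading=354, draw]
FD 13: (11.934,-1.254) -> (24.863,-2.613) [heading=354, draw]
RT 30: heading 354 -> 324
BK 9: (24.863,-2.613) -> (17.582,2.677) [heading=324, draw]
Final: pos=(17.582,2.677), heading=324, 3 segment(s) drawn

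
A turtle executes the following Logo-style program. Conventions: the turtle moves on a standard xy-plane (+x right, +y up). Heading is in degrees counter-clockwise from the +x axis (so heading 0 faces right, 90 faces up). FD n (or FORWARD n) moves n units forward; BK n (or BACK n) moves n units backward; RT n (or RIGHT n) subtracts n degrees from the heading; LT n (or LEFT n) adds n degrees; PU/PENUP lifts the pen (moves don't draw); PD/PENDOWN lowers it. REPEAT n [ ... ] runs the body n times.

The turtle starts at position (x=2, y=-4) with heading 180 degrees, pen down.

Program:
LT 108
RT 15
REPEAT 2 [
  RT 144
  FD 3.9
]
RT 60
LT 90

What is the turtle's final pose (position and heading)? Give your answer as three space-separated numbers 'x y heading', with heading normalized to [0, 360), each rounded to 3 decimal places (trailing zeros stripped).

Executing turtle program step by step:
Start: pos=(2,-4), heading=180, pen down
LT 108: heading 180 -> 288
RT 15: heading 288 -> 273
REPEAT 2 [
  -- iteration 1/2 --
  RT 144: heading 273 -> 129
  FD 3.9: (2,-4) -> (-0.454,-0.969) [heading=129, draw]
  -- iteration 2/2 --
  RT 144: heading 129 -> 345
  FD 3.9: (-0.454,-0.969) -> (3.313,-1.979) [heading=345, draw]
]
RT 60: heading 345 -> 285
LT 90: heading 285 -> 15
Final: pos=(3.313,-1.979), heading=15, 2 segment(s) drawn

Answer: 3.313 -1.979 15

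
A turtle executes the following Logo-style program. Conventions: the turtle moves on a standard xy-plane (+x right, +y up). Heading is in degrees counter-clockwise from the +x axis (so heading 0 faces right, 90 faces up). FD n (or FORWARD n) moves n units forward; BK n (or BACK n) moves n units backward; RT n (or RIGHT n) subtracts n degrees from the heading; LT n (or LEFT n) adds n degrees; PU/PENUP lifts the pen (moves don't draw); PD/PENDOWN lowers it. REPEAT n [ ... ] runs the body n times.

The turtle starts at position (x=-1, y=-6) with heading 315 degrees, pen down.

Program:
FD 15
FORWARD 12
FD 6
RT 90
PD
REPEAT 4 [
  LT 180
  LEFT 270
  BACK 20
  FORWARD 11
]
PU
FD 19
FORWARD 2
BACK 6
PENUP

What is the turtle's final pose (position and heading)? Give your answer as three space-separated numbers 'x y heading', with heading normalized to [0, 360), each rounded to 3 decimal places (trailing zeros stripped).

Executing turtle program step by step:
Start: pos=(-1,-6), heading=315, pen down
FD 15: (-1,-6) -> (9.607,-16.607) [heading=315, draw]
FD 12: (9.607,-16.607) -> (18.092,-25.092) [heading=315, draw]
FD 6: (18.092,-25.092) -> (22.335,-29.335) [heading=315, draw]
RT 90: heading 315 -> 225
PD: pen down
REPEAT 4 [
  -- iteration 1/4 --
  LT 180: heading 225 -> 45
  LT 270: heading 45 -> 315
  BK 20: (22.335,-29.335) -> (8.192,-15.192) [heading=315, draw]
  FD 11: (8.192,-15.192) -> (15.971,-22.971) [heading=315, draw]
  -- iteration 2/4 --
  LT 180: heading 315 -> 135
  LT 270: heading 135 -> 45
  BK 20: (15.971,-22.971) -> (1.828,-37.113) [heading=45, draw]
  FD 11: (1.828,-37.113) -> (9.607,-29.335) [heading=45, draw]
  -- iteration 3/4 --
  LT 180: heading 45 -> 225
  LT 270: heading 225 -> 135
  BK 20: (9.607,-29.335) -> (23.749,-43.477) [heading=135, draw]
  FD 11: (23.749,-43.477) -> (15.971,-35.698) [heading=135, draw]
  -- iteration 4/4 --
  LT 180: heading 135 -> 315
  LT 270: heading 315 -> 225
  BK 20: (15.971,-35.698) -> (30.113,-21.556) [heading=225, draw]
  FD 11: (30.113,-21.556) -> (22.335,-29.335) [heading=225, draw]
]
PU: pen up
FD 19: (22.335,-29.335) -> (8.899,-42.77) [heading=225, move]
FD 2: (8.899,-42.77) -> (7.485,-44.184) [heading=225, move]
BK 6: (7.485,-44.184) -> (11.728,-39.941) [heading=225, move]
PU: pen up
Final: pos=(11.728,-39.941), heading=225, 11 segment(s) drawn

Answer: 11.728 -39.941 225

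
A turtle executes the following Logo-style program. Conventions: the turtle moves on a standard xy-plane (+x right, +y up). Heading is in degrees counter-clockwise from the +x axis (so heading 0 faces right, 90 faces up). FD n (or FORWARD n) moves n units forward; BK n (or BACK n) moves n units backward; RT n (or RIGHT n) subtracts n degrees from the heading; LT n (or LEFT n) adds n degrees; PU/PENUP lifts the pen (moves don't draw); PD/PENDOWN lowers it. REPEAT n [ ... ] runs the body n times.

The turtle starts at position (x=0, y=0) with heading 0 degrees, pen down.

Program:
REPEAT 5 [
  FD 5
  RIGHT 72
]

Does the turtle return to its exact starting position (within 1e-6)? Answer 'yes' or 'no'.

Executing turtle program step by step:
Start: pos=(0,0), heading=0, pen down
REPEAT 5 [
  -- iteration 1/5 --
  FD 5: (0,0) -> (5,0) [heading=0, draw]
  RT 72: heading 0 -> 288
  -- iteration 2/5 --
  FD 5: (5,0) -> (6.545,-4.755) [heading=288, draw]
  RT 72: heading 288 -> 216
  -- iteration 3/5 --
  FD 5: (6.545,-4.755) -> (2.5,-7.694) [heading=216, draw]
  RT 72: heading 216 -> 144
  -- iteration 4/5 --
  FD 5: (2.5,-7.694) -> (-1.545,-4.755) [heading=144, draw]
  RT 72: heading 144 -> 72
  -- iteration 5/5 --
  FD 5: (-1.545,-4.755) -> (0,0) [heading=72, draw]
  RT 72: heading 72 -> 0
]
Final: pos=(0,0), heading=0, 5 segment(s) drawn

Start position: (0, 0)
Final position: (0, 0)
Distance = 0; < 1e-6 -> CLOSED

Answer: yes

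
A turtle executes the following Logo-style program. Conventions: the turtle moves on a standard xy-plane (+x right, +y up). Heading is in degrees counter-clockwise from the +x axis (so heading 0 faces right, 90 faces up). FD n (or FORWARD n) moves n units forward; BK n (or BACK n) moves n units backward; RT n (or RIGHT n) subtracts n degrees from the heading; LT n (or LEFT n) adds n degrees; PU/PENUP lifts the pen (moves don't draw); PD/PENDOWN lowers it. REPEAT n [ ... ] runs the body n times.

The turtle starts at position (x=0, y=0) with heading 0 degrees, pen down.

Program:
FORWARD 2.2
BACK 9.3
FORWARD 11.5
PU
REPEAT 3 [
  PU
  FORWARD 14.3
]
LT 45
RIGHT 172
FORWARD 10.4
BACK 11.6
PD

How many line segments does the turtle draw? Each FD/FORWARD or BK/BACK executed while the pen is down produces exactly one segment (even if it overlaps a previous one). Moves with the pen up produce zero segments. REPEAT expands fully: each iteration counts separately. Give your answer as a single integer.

Answer: 3

Derivation:
Executing turtle program step by step:
Start: pos=(0,0), heading=0, pen down
FD 2.2: (0,0) -> (2.2,0) [heading=0, draw]
BK 9.3: (2.2,0) -> (-7.1,0) [heading=0, draw]
FD 11.5: (-7.1,0) -> (4.4,0) [heading=0, draw]
PU: pen up
REPEAT 3 [
  -- iteration 1/3 --
  PU: pen up
  FD 14.3: (4.4,0) -> (18.7,0) [heading=0, move]
  -- iteration 2/3 --
  PU: pen up
  FD 14.3: (18.7,0) -> (33,0) [heading=0, move]
  -- iteration 3/3 --
  PU: pen up
  FD 14.3: (33,0) -> (47.3,0) [heading=0, move]
]
LT 45: heading 0 -> 45
RT 172: heading 45 -> 233
FD 10.4: (47.3,0) -> (41.041,-8.306) [heading=233, move]
BK 11.6: (41.041,-8.306) -> (48.022,0.958) [heading=233, move]
PD: pen down
Final: pos=(48.022,0.958), heading=233, 3 segment(s) drawn
Segments drawn: 3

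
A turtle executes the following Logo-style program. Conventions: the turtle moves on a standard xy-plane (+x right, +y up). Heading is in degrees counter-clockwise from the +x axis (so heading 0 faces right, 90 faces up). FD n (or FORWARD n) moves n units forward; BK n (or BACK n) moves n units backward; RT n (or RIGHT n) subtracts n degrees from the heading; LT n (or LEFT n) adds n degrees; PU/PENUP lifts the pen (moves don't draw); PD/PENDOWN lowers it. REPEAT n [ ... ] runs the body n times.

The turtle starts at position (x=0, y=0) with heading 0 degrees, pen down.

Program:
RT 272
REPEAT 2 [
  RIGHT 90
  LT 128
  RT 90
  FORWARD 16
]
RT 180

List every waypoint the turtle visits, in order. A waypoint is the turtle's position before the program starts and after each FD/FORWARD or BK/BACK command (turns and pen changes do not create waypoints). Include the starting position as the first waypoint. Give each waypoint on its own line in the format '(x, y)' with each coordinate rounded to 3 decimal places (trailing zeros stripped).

Executing turtle program step by step:
Start: pos=(0,0), heading=0, pen down
RT 272: heading 0 -> 88
REPEAT 2 [
  -- iteration 1/2 --
  RT 90: heading 88 -> 358
  LT 128: heading 358 -> 126
  RT 90: heading 126 -> 36
  FD 16: (0,0) -> (12.944,9.405) [heading=36, draw]
  -- iteration 2/2 --
  RT 90: heading 36 -> 306
  LT 128: heading 306 -> 74
  RT 90: heading 74 -> 344
  FD 16: (12.944,9.405) -> (28.324,4.994) [heading=344, draw]
]
RT 180: heading 344 -> 164
Final: pos=(28.324,4.994), heading=164, 2 segment(s) drawn
Waypoints (3 total):
(0, 0)
(12.944, 9.405)
(28.324, 4.994)

Answer: (0, 0)
(12.944, 9.405)
(28.324, 4.994)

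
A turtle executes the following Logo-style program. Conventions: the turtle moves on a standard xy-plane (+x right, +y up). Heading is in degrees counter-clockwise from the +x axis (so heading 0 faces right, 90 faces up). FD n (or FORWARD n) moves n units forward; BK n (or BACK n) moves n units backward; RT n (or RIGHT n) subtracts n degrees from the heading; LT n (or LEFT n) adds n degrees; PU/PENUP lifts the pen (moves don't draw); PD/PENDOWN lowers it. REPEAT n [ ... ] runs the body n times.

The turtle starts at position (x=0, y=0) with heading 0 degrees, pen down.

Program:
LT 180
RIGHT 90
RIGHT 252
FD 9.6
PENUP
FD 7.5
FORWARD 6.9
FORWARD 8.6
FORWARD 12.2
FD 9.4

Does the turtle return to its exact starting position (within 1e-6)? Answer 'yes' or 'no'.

Answer: no

Derivation:
Executing turtle program step by step:
Start: pos=(0,0), heading=0, pen down
LT 180: heading 0 -> 180
RT 90: heading 180 -> 90
RT 252: heading 90 -> 198
FD 9.6: (0,0) -> (-9.13,-2.967) [heading=198, draw]
PU: pen up
FD 7.5: (-9.13,-2.967) -> (-16.263,-5.284) [heading=198, move]
FD 6.9: (-16.263,-5.284) -> (-22.825,-7.416) [heading=198, move]
FD 8.6: (-22.825,-7.416) -> (-31.004,-10.074) [heading=198, move]
FD 12.2: (-31.004,-10.074) -> (-42.607,-13.844) [heading=198, move]
FD 9.4: (-42.607,-13.844) -> (-51.547,-16.749) [heading=198, move]
Final: pos=(-51.547,-16.749), heading=198, 1 segment(s) drawn

Start position: (0, 0)
Final position: (-51.547, -16.749)
Distance = 54.2; >= 1e-6 -> NOT closed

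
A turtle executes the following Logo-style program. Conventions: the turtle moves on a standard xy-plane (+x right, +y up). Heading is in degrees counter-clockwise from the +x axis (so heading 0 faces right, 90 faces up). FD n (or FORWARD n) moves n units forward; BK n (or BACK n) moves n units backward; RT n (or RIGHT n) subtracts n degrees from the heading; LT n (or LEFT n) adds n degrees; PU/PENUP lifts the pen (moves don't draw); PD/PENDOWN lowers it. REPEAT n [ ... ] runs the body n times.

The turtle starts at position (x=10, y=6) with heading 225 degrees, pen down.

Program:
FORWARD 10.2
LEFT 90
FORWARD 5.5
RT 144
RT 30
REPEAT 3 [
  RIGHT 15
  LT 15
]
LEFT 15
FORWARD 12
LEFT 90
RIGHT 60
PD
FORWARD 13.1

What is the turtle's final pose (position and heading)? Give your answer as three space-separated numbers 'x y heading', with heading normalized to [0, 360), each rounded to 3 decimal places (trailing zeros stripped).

Executing turtle program step by step:
Start: pos=(10,6), heading=225, pen down
FD 10.2: (10,6) -> (2.788,-1.212) [heading=225, draw]
LT 90: heading 225 -> 315
FD 5.5: (2.788,-1.212) -> (6.677,-5.102) [heading=315, draw]
RT 144: heading 315 -> 171
RT 30: heading 171 -> 141
REPEAT 3 [
  -- iteration 1/3 --
  RT 15: heading 141 -> 126
  LT 15: heading 126 -> 141
  -- iteration 2/3 --
  RT 15: heading 141 -> 126
  LT 15: heading 126 -> 141
  -- iteration 3/3 --
  RT 15: heading 141 -> 126
  LT 15: heading 126 -> 141
]
LT 15: heading 141 -> 156
FD 12: (6.677,-5.102) -> (-4.286,-0.221) [heading=156, draw]
LT 90: heading 156 -> 246
RT 60: heading 246 -> 186
PD: pen down
FD 13.1: (-4.286,-0.221) -> (-17.314,-1.59) [heading=186, draw]
Final: pos=(-17.314,-1.59), heading=186, 4 segment(s) drawn

Answer: -17.314 -1.59 186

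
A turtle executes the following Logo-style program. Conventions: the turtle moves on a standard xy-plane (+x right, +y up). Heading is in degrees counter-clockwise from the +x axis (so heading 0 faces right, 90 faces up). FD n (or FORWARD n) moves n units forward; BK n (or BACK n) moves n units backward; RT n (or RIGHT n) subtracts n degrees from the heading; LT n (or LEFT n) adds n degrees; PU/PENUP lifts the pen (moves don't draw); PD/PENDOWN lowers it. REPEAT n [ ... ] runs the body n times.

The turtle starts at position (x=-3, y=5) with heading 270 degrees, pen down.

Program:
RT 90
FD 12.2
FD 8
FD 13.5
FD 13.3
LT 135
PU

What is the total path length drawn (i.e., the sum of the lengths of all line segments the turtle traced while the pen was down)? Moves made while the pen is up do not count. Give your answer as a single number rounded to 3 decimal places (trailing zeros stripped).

Answer: 47

Derivation:
Executing turtle program step by step:
Start: pos=(-3,5), heading=270, pen down
RT 90: heading 270 -> 180
FD 12.2: (-3,5) -> (-15.2,5) [heading=180, draw]
FD 8: (-15.2,5) -> (-23.2,5) [heading=180, draw]
FD 13.5: (-23.2,5) -> (-36.7,5) [heading=180, draw]
FD 13.3: (-36.7,5) -> (-50,5) [heading=180, draw]
LT 135: heading 180 -> 315
PU: pen up
Final: pos=(-50,5), heading=315, 4 segment(s) drawn

Segment lengths:
  seg 1: (-3,5) -> (-15.2,5), length = 12.2
  seg 2: (-15.2,5) -> (-23.2,5), length = 8
  seg 3: (-23.2,5) -> (-36.7,5), length = 13.5
  seg 4: (-36.7,5) -> (-50,5), length = 13.3
Total = 47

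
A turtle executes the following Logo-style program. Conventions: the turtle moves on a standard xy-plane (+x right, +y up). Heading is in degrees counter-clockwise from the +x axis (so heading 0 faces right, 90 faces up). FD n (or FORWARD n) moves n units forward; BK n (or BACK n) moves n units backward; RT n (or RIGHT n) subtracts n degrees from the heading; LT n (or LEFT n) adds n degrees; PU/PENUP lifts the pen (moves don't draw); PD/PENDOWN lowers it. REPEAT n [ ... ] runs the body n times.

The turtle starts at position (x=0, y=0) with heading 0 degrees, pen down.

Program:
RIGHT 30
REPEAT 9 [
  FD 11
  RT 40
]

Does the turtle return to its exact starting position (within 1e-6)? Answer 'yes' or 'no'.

Executing turtle program step by step:
Start: pos=(0,0), heading=0, pen down
RT 30: heading 0 -> 330
REPEAT 9 [
  -- iteration 1/9 --
  FD 11: (0,0) -> (9.526,-5.5) [heading=330, draw]
  RT 40: heading 330 -> 290
  -- iteration 2/9 --
  FD 11: (9.526,-5.5) -> (13.289,-15.837) [heading=290, draw]
  RT 40: heading 290 -> 250
  -- iteration 3/9 --
  FD 11: (13.289,-15.837) -> (9.526,-26.173) [heading=250, draw]
  RT 40: heading 250 -> 210
  -- iteration 4/9 --
  FD 11: (9.526,-26.173) -> (0,-31.673) [heading=210, draw]
  RT 40: heading 210 -> 170
  -- iteration 5/9 --
  FD 11: (0,-31.673) -> (-10.833,-29.763) [heading=170, draw]
  RT 40: heading 170 -> 130
  -- iteration 6/9 --
  FD 11: (-10.833,-29.763) -> (-17.904,-21.337) [heading=130, draw]
  RT 40: heading 130 -> 90
  -- iteration 7/9 --
  FD 11: (-17.904,-21.337) -> (-17.904,-10.337) [heading=90, draw]
  RT 40: heading 90 -> 50
  -- iteration 8/9 --
  FD 11: (-17.904,-10.337) -> (-10.833,-1.91) [heading=50, draw]
  RT 40: heading 50 -> 10
  -- iteration 9/9 --
  FD 11: (-10.833,-1.91) -> (0,0) [heading=10, draw]
  RT 40: heading 10 -> 330
]
Final: pos=(0,0), heading=330, 9 segment(s) drawn

Start position: (0, 0)
Final position: (0, 0)
Distance = 0; < 1e-6 -> CLOSED

Answer: yes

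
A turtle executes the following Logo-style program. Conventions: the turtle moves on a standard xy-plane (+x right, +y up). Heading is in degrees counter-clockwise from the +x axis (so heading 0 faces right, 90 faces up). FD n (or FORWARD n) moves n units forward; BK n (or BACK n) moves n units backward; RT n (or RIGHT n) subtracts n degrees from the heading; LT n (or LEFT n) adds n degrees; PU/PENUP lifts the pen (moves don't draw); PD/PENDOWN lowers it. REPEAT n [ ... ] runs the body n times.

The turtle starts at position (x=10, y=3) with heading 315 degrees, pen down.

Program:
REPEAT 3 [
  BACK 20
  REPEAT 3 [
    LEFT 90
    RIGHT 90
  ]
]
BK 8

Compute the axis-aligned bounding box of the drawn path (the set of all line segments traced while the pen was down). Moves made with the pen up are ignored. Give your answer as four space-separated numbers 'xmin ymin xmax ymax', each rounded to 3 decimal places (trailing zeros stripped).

Answer: -38.083 3 10 51.083

Derivation:
Executing turtle program step by step:
Start: pos=(10,3), heading=315, pen down
REPEAT 3 [
  -- iteration 1/3 --
  BK 20: (10,3) -> (-4.142,17.142) [heading=315, draw]
  REPEAT 3 [
    -- iteration 1/3 --
    LT 90: heading 315 -> 45
    RT 90: heading 45 -> 315
    -- iteration 2/3 --
    LT 90: heading 315 -> 45
    RT 90: heading 45 -> 315
    -- iteration 3/3 --
    LT 90: heading 315 -> 45
    RT 90: heading 45 -> 315
  ]
  -- iteration 2/3 --
  BK 20: (-4.142,17.142) -> (-18.284,31.284) [heading=315, draw]
  REPEAT 3 [
    -- iteration 1/3 --
    LT 90: heading 315 -> 45
    RT 90: heading 45 -> 315
    -- iteration 2/3 --
    LT 90: heading 315 -> 45
    RT 90: heading 45 -> 315
    -- iteration 3/3 --
    LT 90: heading 315 -> 45
    RT 90: heading 45 -> 315
  ]
  -- iteration 3/3 --
  BK 20: (-18.284,31.284) -> (-32.426,45.426) [heading=315, draw]
  REPEAT 3 [
    -- iteration 1/3 --
    LT 90: heading 315 -> 45
    RT 90: heading 45 -> 315
    -- iteration 2/3 --
    LT 90: heading 315 -> 45
    RT 90: heading 45 -> 315
    -- iteration 3/3 --
    LT 90: heading 315 -> 45
    RT 90: heading 45 -> 315
  ]
]
BK 8: (-32.426,45.426) -> (-38.083,51.083) [heading=315, draw]
Final: pos=(-38.083,51.083), heading=315, 4 segment(s) drawn

Segment endpoints: x in {-38.083, -32.426, -18.284, -4.142, 10}, y in {3, 17.142, 31.284, 45.426, 51.083}
xmin=-38.083, ymin=3, xmax=10, ymax=51.083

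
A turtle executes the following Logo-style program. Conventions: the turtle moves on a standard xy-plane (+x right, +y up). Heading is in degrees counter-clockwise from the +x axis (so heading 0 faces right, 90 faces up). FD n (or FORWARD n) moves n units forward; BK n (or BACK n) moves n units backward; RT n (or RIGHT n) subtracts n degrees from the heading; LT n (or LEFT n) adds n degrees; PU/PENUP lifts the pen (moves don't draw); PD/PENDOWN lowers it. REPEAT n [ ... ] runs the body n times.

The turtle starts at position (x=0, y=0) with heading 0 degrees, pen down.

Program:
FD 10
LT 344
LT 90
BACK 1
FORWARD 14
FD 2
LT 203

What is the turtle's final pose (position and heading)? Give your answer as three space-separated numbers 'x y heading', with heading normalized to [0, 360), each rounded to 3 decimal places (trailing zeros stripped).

Executing turtle program step by step:
Start: pos=(0,0), heading=0, pen down
FD 10: (0,0) -> (10,0) [heading=0, draw]
LT 344: heading 0 -> 344
LT 90: heading 344 -> 74
BK 1: (10,0) -> (9.724,-0.961) [heading=74, draw]
FD 14: (9.724,-0.961) -> (13.583,12.496) [heading=74, draw]
FD 2: (13.583,12.496) -> (14.135,14.419) [heading=74, draw]
LT 203: heading 74 -> 277
Final: pos=(14.135,14.419), heading=277, 4 segment(s) drawn

Answer: 14.135 14.419 277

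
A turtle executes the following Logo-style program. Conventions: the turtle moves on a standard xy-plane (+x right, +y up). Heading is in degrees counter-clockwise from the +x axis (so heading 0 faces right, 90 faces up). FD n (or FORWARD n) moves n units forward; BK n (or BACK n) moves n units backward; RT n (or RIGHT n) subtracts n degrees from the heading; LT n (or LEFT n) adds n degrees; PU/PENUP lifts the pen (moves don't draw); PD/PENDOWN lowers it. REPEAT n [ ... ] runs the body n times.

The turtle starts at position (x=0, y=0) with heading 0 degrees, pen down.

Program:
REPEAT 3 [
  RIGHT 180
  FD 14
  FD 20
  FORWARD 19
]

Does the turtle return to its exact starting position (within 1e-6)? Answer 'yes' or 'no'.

Answer: no

Derivation:
Executing turtle program step by step:
Start: pos=(0,0), heading=0, pen down
REPEAT 3 [
  -- iteration 1/3 --
  RT 180: heading 0 -> 180
  FD 14: (0,0) -> (-14,0) [heading=180, draw]
  FD 20: (-14,0) -> (-34,0) [heading=180, draw]
  FD 19: (-34,0) -> (-53,0) [heading=180, draw]
  -- iteration 2/3 --
  RT 180: heading 180 -> 0
  FD 14: (-53,0) -> (-39,0) [heading=0, draw]
  FD 20: (-39,0) -> (-19,0) [heading=0, draw]
  FD 19: (-19,0) -> (0,0) [heading=0, draw]
  -- iteration 3/3 --
  RT 180: heading 0 -> 180
  FD 14: (0,0) -> (-14,0) [heading=180, draw]
  FD 20: (-14,0) -> (-34,0) [heading=180, draw]
  FD 19: (-34,0) -> (-53,0) [heading=180, draw]
]
Final: pos=(-53,0), heading=180, 9 segment(s) drawn

Start position: (0, 0)
Final position: (-53, 0)
Distance = 53; >= 1e-6 -> NOT closed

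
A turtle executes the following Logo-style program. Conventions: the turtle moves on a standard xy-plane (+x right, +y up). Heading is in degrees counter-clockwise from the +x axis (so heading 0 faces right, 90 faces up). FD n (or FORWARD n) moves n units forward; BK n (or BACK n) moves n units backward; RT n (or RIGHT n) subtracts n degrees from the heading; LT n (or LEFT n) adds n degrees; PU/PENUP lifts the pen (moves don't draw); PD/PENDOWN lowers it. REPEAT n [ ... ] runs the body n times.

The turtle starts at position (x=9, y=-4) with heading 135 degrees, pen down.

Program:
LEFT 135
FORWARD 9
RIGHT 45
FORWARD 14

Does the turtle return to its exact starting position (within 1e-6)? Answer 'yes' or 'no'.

Answer: no

Derivation:
Executing turtle program step by step:
Start: pos=(9,-4), heading=135, pen down
LT 135: heading 135 -> 270
FD 9: (9,-4) -> (9,-13) [heading=270, draw]
RT 45: heading 270 -> 225
FD 14: (9,-13) -> (-0.899,-22.899) [heading=225, draw]
Final: pos=(-0.899,-22.899), heading=225, 2 segment(s) drawn

Start position: (9, -4)
Final position: (-0.899, -22.899)
Distance = 21.335; >= 1e-6 -> NOT closed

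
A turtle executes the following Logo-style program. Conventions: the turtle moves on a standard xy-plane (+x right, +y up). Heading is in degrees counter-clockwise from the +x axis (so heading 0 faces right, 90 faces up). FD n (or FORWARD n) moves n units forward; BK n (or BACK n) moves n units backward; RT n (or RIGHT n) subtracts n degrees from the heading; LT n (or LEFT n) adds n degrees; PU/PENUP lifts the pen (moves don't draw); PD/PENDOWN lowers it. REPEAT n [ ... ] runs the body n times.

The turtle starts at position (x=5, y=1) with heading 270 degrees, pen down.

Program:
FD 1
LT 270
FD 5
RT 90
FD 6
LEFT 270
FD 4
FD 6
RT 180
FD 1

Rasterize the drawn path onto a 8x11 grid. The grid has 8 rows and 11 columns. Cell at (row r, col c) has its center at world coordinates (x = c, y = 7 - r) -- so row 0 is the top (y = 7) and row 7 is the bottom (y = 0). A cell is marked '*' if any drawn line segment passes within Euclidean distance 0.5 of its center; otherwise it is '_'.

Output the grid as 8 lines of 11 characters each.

Answer: ___________
***********
*__________
*__________
*__________
*__________
*____*_____
******_____

Derivation:
Segment 0: (5,1) -> (5,0)
Segment 1: (5,0) -> (0,0)
Segment 2: (0,0) -> (0,6)
Segment 3: (0,6) -> (4,6)
Segment 4: (4,6) -> (10,6)
Segment 5: (10,6) -> (9,6)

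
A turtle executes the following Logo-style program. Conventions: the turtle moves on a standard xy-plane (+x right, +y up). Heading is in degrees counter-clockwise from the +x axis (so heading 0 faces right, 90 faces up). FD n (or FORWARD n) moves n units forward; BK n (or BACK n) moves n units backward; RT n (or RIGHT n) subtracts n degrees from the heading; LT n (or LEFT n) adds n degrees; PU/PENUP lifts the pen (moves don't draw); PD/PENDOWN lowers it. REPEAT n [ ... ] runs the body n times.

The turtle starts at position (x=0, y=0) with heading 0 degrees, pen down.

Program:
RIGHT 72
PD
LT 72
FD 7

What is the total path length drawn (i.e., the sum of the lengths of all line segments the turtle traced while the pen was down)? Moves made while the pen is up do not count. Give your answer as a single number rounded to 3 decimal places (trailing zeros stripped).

Answer: 7

Derivation:
Executing turtle program step by step:
Start: pos=(0,0), heading=0, pen down
RT 72: heading 0 -> 288
PD: pen down
LT 72: heading 288 -> 0
FD 7: (0,0) -> (7,0) [heading=0, draw]
Final: pos=(7,0), heading=0, 1 segment(s) drawn

Segment lengths:
  seg 1: (0,0) -> (7,0), length = 7
Total = 7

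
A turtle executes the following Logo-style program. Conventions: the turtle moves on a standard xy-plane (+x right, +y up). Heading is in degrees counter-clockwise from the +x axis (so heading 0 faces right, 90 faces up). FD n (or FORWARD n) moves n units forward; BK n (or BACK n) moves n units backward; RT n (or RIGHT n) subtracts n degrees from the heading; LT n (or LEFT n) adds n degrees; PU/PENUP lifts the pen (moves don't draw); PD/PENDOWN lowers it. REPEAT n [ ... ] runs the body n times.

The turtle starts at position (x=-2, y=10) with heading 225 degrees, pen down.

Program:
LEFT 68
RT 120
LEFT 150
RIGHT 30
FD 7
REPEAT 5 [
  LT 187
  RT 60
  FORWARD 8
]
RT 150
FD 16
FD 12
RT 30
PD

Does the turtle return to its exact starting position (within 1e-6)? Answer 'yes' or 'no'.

Executing turtle program step by step:
Start: pos=(-2,10), heading=225, pen down
LT 68: heading 225 -> 293
RT 120: heading 293 -> 173
LT 150: heading 173 -> 323
RT 30: heading 323 -> 293
FD 7: (-2,10) -> (0.735,3.556) [heading=293, draw]
REPEAT 5 [
  -- iteration 1/5 --
  LT 187: heading 293 -> 120
  RT 60: heading 120 -> 60
  FD 8: (0.735,3.556) -> (4.735,10.485) [heading=60, draw]
  -- iteration 2/5 --
  LT 187: heading 60 -> 247
  RT 60: heading 247 -> 187
  FD 8: (4.735,10.485) -> (-3.205,9.51) [heading=187, draw]
  -- iteration 3/5 --
  LT 187: heading 187 -> 14
  RT 60: heading 14 -> 314
  FD 8: (-3.205,9.51) -> (2.352,3.755) [heading=314, draw]
  -- iteration 4/5 --
  LT 187: heading 314 -> 141
  RT 60: heading 141 -> 81
  FD 8: (2.352,3.755) -> (3.603,11.657) [heading=81, draw]
  -- iteration 5/5 --
  LT 187: heading 81 -> 268
  RT 60: heading 268 -> 208
  FD 8: (3.603,11.657) -> (-3.46,7.901) [heading=208, draw]
]
RT 150: heading 208 -> 58
FD 16: (-3.46,7.901) -> (5.019,21.469) [heading=58, draw]
FD 12: (5.019,21.469) -> (11.378,31.646) [heading=58, draw]
RT 30: heading 58 -> 28
PD: pen down
Final: pos=(11.378,31.646), heading=28, 8 segment(s) drawn

Start position: (-2, 10)
Final position: (11.378, 31.646)
Distance = 25.446; >= 1e-6 -> NOT closed

Answer: no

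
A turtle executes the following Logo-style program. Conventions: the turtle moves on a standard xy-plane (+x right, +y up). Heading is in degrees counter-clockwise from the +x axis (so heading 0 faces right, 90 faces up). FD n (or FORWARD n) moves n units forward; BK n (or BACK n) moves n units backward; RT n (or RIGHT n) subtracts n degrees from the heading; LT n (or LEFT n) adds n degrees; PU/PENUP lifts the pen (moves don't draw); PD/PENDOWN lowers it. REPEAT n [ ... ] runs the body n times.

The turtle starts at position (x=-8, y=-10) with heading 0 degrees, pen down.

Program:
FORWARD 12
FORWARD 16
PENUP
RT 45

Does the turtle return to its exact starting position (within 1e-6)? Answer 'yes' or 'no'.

Executing turtle program step by step:
Start: pos=(-8,-10), heading=0, pen down
FD 12: (-8,-10) -> (4,-10) [heading=0, draw]
FD 16: (4,-10) -> (20,-10) [heading=0, draw]
PU: pen up
RT 45: heading 0 -> 315
Final: pos=(20,-10), heading=315, 2 segment(s) drawn

Start position: (-8, -10)
Final position: (20, -10)
Distance = 28; >= 1e-6 -> NOT closed

Answer: no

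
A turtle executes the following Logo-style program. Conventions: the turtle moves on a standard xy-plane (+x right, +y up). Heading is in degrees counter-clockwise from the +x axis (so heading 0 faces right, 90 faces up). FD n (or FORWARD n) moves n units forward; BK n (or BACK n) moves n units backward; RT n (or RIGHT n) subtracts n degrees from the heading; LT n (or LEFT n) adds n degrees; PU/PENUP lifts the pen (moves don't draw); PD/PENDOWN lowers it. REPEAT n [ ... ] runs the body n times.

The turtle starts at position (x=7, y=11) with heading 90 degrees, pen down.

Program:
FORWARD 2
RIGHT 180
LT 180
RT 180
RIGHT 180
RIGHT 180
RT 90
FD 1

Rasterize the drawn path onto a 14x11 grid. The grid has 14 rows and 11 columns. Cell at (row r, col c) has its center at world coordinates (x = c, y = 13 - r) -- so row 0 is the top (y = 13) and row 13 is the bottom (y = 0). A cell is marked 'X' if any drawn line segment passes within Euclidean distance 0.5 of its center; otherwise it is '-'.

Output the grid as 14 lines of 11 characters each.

Answer: ------XX---
-------X---
-------X---
-----------
-----------
-----------
-----------
-----------
-----------
-----------
-----------
-----------
-----------
-----------

Derivation:
Segment 0: (7,11) -> (7,13)
Segment 1: (7,13) -> (6,13)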